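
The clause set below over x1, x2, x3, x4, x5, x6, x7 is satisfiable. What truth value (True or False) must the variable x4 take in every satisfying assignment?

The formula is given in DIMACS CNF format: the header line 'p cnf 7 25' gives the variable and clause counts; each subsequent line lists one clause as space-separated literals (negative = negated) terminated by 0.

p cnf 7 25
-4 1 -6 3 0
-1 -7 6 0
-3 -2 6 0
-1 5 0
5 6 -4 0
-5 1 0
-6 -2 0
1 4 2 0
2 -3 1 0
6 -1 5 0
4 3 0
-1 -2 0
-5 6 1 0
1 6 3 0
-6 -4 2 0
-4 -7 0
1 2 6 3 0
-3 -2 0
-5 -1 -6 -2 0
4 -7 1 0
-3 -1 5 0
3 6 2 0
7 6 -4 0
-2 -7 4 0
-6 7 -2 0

False

Suppose x4 = True.
(¬x7) alone gives x7 = False.
(x6) alone gives x6 = True.
(¬x2) alone gives x2 = False.
Now (x2) is unsatisfied and unit — conflict.
So every satisfying assignment has x4 = False.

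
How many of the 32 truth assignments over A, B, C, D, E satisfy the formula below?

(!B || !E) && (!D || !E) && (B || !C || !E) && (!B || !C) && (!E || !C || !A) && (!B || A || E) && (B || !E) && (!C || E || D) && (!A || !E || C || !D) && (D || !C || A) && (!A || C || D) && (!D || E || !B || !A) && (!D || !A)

There are 2^5 = 32 truth assignments over (A, B, C, D, E).
Split on D. With D = true, the clauses containing D are satisfied and !D drops from the rest; 2 of the 2^4 = 16 assignments to the other variables satisfy what remains.
With D = false, by the same count on the reduced clause set, 1 assignment works.
Total: 2 + 1 = 3.

3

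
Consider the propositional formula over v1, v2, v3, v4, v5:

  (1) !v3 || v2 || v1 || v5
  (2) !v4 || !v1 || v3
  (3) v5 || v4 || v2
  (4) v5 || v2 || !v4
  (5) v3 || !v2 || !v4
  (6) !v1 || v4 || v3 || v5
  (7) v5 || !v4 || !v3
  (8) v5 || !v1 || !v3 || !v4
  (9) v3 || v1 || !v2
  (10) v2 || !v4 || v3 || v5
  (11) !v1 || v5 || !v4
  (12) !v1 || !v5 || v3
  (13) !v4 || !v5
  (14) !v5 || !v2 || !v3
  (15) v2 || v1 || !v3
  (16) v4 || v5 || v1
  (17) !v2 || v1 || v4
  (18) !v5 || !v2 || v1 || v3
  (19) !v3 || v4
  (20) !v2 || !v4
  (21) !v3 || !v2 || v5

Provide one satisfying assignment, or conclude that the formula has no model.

v1=false,  v2=false,  v3=false,  v4=false,  v5=true

Case v4 = false:
The clause (!v3) is unit, so v3 = false.
Case v5 = true:
The clause (!v1) is unit, so v1 = false.
The clause (!v2) is unit, so v2 = false.
Every clause now holds.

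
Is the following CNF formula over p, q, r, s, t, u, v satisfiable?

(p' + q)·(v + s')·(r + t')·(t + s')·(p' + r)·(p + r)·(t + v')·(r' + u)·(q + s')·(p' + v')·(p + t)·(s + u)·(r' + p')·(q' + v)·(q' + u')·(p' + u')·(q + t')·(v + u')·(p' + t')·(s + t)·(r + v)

Case p = 0:
(r) alone gives r = 1.
(u) alone gives u = 1.
(t) alone gives t = 1.
(q') alone gives q = 0.
But (q) is also a unit clause — contradiction.
So p must be the other value — set p = 1.
(q) alone gives q = 1.
(r) alone gives r = 1.
But (r') is also a unit clause — contradiction.
Either choice for p ends in contradiction.
No assignment satisfies every clause.

No, unsatisfiable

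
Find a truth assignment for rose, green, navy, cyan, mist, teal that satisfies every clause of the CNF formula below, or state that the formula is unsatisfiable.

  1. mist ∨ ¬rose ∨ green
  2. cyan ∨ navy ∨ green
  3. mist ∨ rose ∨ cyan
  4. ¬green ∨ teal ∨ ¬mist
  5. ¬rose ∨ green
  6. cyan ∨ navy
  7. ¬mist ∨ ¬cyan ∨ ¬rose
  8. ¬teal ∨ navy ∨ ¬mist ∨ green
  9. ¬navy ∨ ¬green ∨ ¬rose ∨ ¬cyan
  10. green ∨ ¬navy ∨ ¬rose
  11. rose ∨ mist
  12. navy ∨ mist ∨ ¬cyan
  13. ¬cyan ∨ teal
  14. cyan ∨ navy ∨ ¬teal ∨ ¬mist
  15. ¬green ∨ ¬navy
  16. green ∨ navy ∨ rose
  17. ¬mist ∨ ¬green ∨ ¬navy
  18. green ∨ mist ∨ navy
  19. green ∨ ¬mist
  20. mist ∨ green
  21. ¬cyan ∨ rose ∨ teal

rose=False; green=True; navy=False; cyan=True; mist=True; teal=True

Try rose = False.
(mist) alone gives mist = True.
(green) alone gives green = True.
(teal) alone gives teal = True.
(¬navy) alone gives navy = False.
(cyan) alone gives cyan = True.
All clauses are satisfied.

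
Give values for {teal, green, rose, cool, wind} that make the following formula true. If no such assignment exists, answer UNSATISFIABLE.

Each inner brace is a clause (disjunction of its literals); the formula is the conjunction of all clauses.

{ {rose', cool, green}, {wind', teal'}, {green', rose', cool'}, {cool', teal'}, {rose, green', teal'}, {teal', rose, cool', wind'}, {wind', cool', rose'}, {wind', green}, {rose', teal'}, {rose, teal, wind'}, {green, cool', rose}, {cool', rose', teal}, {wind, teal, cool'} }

teal=0,  green=1,  rose=0,  cool=0,  wind=0

Suppose wind = 0.
Suppose cool = 0.
Suppose rose = 0.
Suppose green = 1.
From the singleton clause (teal'), teal = 0.
All clauses are satisfied.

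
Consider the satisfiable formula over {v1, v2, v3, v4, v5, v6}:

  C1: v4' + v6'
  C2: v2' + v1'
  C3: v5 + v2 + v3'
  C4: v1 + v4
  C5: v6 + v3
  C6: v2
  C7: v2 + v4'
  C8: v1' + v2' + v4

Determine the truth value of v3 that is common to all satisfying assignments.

Suppose v3 = 0.
From the singleton clause (v6), v6 = 1.
From the singleton clause (v4'), v4 = 0.
From the singleton clause (v1), v1 = 1.
From the singleton clause (v2'), v2 = 0.
But (v2) is also a unit clause — contradiction.
So every satisfying assignment has v3 = True.

True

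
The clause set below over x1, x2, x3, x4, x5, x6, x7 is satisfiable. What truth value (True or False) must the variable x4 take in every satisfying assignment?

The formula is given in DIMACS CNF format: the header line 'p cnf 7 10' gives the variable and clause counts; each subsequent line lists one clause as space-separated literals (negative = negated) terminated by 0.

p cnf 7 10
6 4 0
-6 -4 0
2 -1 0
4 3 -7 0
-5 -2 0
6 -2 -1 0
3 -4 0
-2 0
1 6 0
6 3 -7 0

False

Suppose x4 = True.
Unit clause (¬x6) forces x6 = False.
Unit clause (x3) forces x3 = True.
Unit clause (¬x2) forces x2 = False.
Unit clause (¬x1) forces x1 = False.
Now (x1) is unsatisfied and unit — conflict.
So every satisfying assignment has x4 = False.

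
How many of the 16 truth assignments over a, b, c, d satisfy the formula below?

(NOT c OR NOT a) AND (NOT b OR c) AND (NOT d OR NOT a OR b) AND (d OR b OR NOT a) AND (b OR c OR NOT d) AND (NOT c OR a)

There are 2^4 = 16 truth assignments over (a, b, c, d).
Split on c. With c = true, the clauses containing c are satisfied and NOT c drops from the rest; 0 of the 2^3 = 8 assignments to the other variables satisfy what remains.
With c = false, by the same count on the reduced clause set, 1 assignment works.
Total: 0 + 1 = 1.

1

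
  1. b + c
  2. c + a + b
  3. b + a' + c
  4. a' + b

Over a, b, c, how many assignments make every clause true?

There are 2^3 = 8 truth assignments over (a, b, c).
Check each against the 4 clauses (columns in the order a, b, c):
  F F F  ✗ fails (b + c)
  F F T  ✓ satisfies all
  F T F  ✓ satisfies all
  F T T  ✓ satisfies all
  T F F  ✗ fails (b + c)
  T F T  ✗ fails (a' + b)
  T T F  ✓ satisfies all
  T T T  ✓ satisfies all
5 of the 8 rows are models.

5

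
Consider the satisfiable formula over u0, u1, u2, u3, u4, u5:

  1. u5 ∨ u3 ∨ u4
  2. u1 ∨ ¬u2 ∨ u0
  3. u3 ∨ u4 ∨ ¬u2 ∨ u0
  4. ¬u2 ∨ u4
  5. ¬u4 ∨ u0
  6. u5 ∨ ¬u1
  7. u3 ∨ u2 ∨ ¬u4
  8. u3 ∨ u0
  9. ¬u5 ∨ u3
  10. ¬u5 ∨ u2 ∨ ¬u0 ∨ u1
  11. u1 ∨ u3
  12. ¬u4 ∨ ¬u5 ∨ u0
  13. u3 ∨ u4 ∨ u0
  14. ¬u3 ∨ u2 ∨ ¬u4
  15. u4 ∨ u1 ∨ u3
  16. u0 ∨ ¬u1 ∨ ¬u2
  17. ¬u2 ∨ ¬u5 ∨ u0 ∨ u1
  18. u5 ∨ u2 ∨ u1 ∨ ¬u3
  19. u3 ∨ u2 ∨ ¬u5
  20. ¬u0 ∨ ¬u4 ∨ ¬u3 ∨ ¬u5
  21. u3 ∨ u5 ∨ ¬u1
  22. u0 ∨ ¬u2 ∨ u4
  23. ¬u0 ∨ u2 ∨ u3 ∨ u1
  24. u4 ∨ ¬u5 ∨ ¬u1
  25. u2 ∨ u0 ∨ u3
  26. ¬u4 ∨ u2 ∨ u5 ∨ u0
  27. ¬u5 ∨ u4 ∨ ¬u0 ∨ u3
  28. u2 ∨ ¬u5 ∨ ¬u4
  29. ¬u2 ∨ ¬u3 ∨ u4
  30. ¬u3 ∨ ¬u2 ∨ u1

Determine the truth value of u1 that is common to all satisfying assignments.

False

Suppose u1 = True.
The clause (u5) is unit, so u5 = True.
The clause (u3) is unit, so u3 = True.
The clause (u4) is unit, so u4 = True.
The clause (u0) is unit, so u0 = True.
Now (¬u0) is unsatisfied and unit — conflict.
So every satisfying assignment has u1 = False.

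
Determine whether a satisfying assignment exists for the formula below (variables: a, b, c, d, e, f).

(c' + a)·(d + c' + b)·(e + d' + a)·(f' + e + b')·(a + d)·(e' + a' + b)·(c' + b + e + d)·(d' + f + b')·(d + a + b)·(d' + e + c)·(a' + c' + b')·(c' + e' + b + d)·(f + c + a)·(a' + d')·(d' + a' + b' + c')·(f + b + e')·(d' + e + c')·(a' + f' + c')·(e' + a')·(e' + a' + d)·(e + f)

Yes

Branch on c: set c = 0.
Branch on a: set a = 0.
Unit clause (d) forces d = 1.
Unit clause (e) forces e = 1.
Unit clause (f) forces f = 1.
All clauses hold; b can take either value.
A satisfying assignment: a ↦ 0,  b ↦ 0,  c ↦ 0,  d ↦ 1,  e ↦ 1,  f ↦ 1.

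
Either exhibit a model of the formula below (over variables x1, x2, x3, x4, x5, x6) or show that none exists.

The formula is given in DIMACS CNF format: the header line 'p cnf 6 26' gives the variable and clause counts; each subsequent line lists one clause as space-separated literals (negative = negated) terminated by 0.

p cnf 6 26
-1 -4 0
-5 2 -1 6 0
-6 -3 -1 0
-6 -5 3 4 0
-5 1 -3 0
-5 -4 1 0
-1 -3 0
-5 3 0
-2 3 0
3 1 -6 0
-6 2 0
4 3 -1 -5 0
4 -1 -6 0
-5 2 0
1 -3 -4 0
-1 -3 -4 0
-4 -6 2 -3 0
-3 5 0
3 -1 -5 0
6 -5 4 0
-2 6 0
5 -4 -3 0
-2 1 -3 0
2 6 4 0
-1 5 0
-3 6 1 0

Suppose x1 = False.
Suppose x5 = False.
Unit clause (¬x3) forces x3 = False.
Unit clause (¬x2) forces x2 = False.
Unit clause (¬x6) forces x6 = False.
Unit clause (x4) forces x4 = True.
All clauses are satisfied.

x1: False,  x2: False,  x3: False,  x4: True,  x5: False,  x6: False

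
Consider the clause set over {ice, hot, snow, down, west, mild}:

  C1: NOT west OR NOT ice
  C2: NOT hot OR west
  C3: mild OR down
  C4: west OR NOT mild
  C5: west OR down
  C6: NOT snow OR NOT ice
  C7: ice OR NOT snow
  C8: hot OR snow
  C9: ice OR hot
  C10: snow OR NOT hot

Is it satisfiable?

No, unsatisfiable

Case west = false:
(NOT hot) alone gives hot = false.
(NOT mild) alone gives mild = false.
(down) alone gives down = true.
(snow) alone gives snow = true.
(NOT ice) alone gives ice = false.
But (ice) is also a unit clause — contradiction.
Undo west and try west = true.
(NOT ice) alone gives ice = false.
(NOT snow) alone gives snow = false.
(hot) alone gives hot = true.
But (NOT hot) is also a unit clause — contradiction.
Both values of west lead to a conflict.
No assignment satisfies every clause.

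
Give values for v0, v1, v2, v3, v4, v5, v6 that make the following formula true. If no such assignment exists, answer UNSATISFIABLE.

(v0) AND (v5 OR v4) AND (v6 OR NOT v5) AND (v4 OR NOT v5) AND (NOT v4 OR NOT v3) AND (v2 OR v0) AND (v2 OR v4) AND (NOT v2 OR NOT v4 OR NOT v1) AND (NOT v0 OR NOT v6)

The clause (v0) is unit, so v0 = true.
The clause (NOT v6) is unit, so v6 = false.
The clause (NOT v5) is unit, so v5 = false.
The clause (v4) is unit, so v4 = true.
The clause (NOT v3) is unit, so v3 = false.
Suppose v2 = false.
Every clause is now satisfied; v1 is unconstrained.

v0=true, v1=false, v2=false, v3=false, v4=true, v5=false, v6=false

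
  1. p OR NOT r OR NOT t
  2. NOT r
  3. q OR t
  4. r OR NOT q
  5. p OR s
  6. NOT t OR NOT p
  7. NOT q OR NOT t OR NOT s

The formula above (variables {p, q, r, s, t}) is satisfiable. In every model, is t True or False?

Suppose t = false.
(NOT r) alone gives r = false.
(q) alone gives q = true.
Now (NOT q) is unsatisfied and unit — conflict.
So every satisfying assignment has t = True.

True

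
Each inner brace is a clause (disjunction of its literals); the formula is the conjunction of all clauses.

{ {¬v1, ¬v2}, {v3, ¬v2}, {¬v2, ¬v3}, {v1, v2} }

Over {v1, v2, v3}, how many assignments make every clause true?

There are 2^3 = 8 truth assignments over (v1, v2, v3).
Check each against the 4 clauses (columns in the order v1, v2, v3):
  F F F  ✗ fails (v1 ∨ v2)
  F F T  ✗ fails (v1 ∨ v2)
  F T F  ✗ fails (v3 ∨ ¬v2)
  F T T  ✗ fails (¬v2 ∨ ¬v3)
  T F F  ✓ satisfies all
  T F T  ✓ satisfies all
  T T F  ✗ fails (¬v1 ∨ ¬v2)
  T T T  ✗ fails (¬v1 ∨ ¬v2)
2 of the 8 rows are models.

2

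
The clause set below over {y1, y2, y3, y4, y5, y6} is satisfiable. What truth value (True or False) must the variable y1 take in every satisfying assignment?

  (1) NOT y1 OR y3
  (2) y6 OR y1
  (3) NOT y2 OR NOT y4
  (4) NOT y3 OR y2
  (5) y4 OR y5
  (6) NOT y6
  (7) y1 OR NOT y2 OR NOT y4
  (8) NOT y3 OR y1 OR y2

True

Suppose y1 = false.
Unit clause (y6) forces y6 = true.
Now (NOT y6) is unsatisfied and unit — conflict.
So every satisfying assignment has y1 = True.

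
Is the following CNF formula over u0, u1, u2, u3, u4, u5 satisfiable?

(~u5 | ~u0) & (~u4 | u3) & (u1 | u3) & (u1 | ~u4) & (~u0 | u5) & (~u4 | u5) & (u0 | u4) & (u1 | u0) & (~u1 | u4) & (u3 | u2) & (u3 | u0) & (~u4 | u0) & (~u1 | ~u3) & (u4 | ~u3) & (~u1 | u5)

Suppose u5 = 0.
Unit clause (~u0) forces u0 = 0.
Unit clause (~u4) forces u4 = 0.
That conflicts with the unit clause (u4).
So u5 must be the other value — set u5 = 1.
Unit clause (~u0) forces u0 = 0.
Unit clause (u4) forces u4 = 1.
That conflicts with the unit clause (~u4).
Either choice for u5 ends in contradiction.
No assignment satisfies every clause.

Unsatisfiable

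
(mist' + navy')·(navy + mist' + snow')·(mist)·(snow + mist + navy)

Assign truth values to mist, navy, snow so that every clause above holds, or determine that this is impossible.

mist ↦ 1; navy ↦ 0; snow ↦ 0

From the singleton clause (mist), mist = 1.
From the singleton clause (navy'), navy = 0.
From the singleton clause (snow'), snow = 0.
All clauses are satisfied.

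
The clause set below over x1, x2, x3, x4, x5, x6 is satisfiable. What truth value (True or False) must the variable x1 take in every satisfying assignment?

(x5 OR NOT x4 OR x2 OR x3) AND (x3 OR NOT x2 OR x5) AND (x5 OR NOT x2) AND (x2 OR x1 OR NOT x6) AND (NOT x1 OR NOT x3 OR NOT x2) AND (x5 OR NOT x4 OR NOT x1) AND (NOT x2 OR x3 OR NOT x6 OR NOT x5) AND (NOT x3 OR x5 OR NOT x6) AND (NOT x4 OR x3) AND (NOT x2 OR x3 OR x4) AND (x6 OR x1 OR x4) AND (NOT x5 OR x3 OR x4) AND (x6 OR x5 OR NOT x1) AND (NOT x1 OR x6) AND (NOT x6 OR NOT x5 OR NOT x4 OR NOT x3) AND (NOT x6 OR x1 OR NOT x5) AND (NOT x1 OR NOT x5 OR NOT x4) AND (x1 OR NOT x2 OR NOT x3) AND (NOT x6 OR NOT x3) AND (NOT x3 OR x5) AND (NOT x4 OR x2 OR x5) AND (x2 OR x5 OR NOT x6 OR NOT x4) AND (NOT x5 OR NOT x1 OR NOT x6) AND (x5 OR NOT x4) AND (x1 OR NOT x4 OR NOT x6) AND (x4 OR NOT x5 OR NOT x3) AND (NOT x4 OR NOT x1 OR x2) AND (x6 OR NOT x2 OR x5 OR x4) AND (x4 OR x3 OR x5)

Suppose x1 = true.
The clause (x6) is unit, so x6 = true.
The clause (NOT x3) is unit, so x3 = false.
The clause (NOT x4) is unit, so x4 = false.
The clause (NOT x2) is unit, so x2 = false.
The clause (NOT x5) is unit, so x5 = false.
That conflicts with the unit clause (x5).
So every satisfying assignment has x1 = False.

False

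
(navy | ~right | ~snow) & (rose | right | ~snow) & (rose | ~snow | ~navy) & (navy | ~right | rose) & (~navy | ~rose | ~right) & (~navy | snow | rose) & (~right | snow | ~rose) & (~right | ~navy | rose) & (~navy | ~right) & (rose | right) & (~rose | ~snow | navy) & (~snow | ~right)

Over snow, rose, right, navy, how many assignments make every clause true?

3

There are 2^4 = 16 truth assignments over (snow, rose, right, navy).
Check each against the 12 clauses (columns in the order snow, rose, right, navy):
  F F F F  ✗ fails (rose | right)
  F F F T  ✗ fails (~navy | snow | rose)
  F F T F  ✗ fails (navy | ~right | rose)
  F F T T  ✗ fails (~navy | snow | rose)
  F T F F  ✓ satisfies all
  F T F T  ✓ satisfies all
  F T T F  ✗ fails (~right | snow | ~rose)
  F T T T  ✗ fails (~navy | ~rose | ~right)
  T F F F  ✗ fails (rose | right | ~snow)
  T F F T  ✗ fails (rose | right | ~snow)
  T F T F  ✗ fails (navy | ~right | ~snow)
  T F T T  ✗ fails (rose | ~snow | ~navy)
  T T F F  ✗ fails (~rose | ~snow | navy)
  T T F T  ✓ satisfies all
  T T T F  ✗ fails (navy | ~right | ~snow)
  T T T T  ✗ fails (~navy | ~rose | ~right)
3 of the 16 rows are models.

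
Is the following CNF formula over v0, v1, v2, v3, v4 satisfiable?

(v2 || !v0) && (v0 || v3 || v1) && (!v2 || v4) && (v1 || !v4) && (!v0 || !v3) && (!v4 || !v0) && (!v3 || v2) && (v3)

From the singleton clause (v3), v3 = true.
From the singleton clause (!v0), v0 = false.
From the singleton clause (v2), v2 = true.
From the singleton clause (v4), v4 = true.
From the singleton clause (v1), v1 = true.
This assignment satisfies each clause.
A satisfying assignment: v0 ↦ false; v1 ↦ true; v2 ↦ true; v3 ↦ true; v4 ↦ true.

Yes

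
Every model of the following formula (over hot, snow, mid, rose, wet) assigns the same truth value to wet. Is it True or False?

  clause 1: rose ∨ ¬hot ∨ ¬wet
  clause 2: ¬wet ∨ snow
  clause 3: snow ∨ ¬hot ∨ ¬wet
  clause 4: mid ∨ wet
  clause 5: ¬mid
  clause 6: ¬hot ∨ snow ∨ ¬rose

Suppose wet = False.
From the singleton clause (mid), mid = True.
Now (¬mid) is unsatisfied and unit — conflict.
So every satisfying assignment has wet = True.

True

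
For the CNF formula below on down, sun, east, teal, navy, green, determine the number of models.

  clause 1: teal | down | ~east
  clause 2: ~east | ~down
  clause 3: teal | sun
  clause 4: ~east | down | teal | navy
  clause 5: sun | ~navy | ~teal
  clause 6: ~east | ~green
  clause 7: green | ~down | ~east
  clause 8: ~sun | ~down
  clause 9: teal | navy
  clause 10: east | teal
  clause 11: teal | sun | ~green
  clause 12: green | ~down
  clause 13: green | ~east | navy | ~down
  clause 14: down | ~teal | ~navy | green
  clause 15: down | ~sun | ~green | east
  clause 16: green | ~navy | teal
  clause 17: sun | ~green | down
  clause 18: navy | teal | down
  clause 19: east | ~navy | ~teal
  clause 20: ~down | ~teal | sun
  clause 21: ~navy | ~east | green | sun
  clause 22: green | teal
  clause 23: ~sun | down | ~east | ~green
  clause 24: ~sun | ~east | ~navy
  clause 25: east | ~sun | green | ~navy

4

There are 2^6 = 64 truth assignments over (down, sun, east, teal, navy, green).
Split on sun. With sun = 1, the clauses containing sun are satisfied and ~sun drops from the rest; 2 of the 2^5 = 32 assignments to the other variables satisfy what remains.
With sun = 0, by the same count on the reduced clause set, 2 assignments work.
(One model: down=F, sun=F, east=F, teal=T, navy=F, green=F.)
Total: 2 + 2 = 4.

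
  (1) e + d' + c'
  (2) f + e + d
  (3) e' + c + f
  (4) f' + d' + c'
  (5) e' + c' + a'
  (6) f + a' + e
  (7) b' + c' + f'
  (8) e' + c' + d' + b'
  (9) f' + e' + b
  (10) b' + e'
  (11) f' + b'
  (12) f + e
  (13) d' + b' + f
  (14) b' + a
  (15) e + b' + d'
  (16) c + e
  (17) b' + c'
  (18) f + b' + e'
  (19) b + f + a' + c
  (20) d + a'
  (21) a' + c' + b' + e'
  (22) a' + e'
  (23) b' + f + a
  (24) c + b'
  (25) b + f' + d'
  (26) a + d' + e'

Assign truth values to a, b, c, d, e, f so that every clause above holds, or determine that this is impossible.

Suppose b = 0.
Suppose f = 0.
The clause (e) is unit, so e = 1.
The clause (c) is unit, so c = 1.
The clause (a') is unit, so a = 0.
The clause (d') is unit, so d = 0.
All clauses are satisfied.

a: 0,  b: 0,  c: 1,  d: 0,  e: 1,  f: 0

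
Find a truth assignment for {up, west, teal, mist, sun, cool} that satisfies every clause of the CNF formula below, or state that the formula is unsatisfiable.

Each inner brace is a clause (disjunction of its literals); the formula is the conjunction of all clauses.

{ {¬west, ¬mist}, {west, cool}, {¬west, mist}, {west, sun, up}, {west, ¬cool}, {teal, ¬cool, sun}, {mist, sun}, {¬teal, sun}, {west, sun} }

UNSATISFIABLE

Suppose west = False.
(cool) alone gives cool = True.
That conflicts with the unit clause (¬cool).
So west must be the other value — set west = True.
(¬mist) alone gives mist = False.
That conflicts with the unit clause (mist).
Either choice for west ends in contradiction.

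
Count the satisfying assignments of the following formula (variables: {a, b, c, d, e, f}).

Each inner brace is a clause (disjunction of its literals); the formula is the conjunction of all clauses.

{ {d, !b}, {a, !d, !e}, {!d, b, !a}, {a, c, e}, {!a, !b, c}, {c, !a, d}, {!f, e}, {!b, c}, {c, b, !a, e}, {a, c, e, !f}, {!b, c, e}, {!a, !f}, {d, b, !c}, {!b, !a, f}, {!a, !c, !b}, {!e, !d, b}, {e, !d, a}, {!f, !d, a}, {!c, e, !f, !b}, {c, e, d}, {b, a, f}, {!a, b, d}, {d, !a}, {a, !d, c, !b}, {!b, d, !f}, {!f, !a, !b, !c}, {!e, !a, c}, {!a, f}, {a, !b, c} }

1

There are 2^6 = 64 truth assignments over (a, b, c, d, e, f).
Split on b. With b = true, the clauses containing b are satisfied and !b drops from the rest; 0 of the 2^5 = 32 assignments to the other variables satisfy what remains.
With b = false, by the same count on the reduced clause set, 1 assignment works.
(One model: a=F, b=F, c=F, d=F, e=T, f=T.)
Total: 0 + 1 = 1.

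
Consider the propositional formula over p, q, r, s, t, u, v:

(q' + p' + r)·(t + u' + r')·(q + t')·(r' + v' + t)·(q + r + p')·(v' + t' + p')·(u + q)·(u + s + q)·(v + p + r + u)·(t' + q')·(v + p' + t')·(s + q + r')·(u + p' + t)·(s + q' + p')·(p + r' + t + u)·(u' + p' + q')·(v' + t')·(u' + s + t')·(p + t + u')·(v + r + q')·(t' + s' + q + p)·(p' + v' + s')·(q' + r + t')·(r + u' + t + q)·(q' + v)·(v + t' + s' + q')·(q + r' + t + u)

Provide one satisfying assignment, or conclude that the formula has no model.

Try q = 1.
(t') alone gives t = 0.
(v) alone gives v = 1.
(r') alone gives r = 0.
(p') alone gives p = 0.
(u') alone gives u = 0.
All clauses hold; s can take either value.

p ↦ 0; q ↦ 1; r ↦ 0; s ↦ 0; t ↦ 0; u ↦ 0; v ↦ 1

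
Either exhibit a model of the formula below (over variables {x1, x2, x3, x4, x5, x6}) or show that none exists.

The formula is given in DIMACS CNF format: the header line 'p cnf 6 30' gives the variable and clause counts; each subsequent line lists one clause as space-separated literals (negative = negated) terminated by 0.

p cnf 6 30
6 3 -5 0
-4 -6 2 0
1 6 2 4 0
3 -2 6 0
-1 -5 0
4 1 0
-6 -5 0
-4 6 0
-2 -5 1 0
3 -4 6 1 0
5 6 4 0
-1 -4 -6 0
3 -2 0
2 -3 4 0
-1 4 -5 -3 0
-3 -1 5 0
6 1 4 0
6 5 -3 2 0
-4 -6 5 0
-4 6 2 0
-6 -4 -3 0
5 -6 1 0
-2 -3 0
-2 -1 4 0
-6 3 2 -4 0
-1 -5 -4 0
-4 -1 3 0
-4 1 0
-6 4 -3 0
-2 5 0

x1 ↦ True; x2 ↦ False; x3 ↦ False; x4 ↦ False; x5 ↦ False; x6 ↦ True

Try x1 = True.
From the singleton clause (¬x5), x5 = False.
From the singleton clause (¬x3), x3 = False.
From the singleton clause (¬x2), x2 = False.
From the singleton clause (¬x4), x4 = False.
From the singleton clause (x6), x6 = True.
This assignment satisfies each clause.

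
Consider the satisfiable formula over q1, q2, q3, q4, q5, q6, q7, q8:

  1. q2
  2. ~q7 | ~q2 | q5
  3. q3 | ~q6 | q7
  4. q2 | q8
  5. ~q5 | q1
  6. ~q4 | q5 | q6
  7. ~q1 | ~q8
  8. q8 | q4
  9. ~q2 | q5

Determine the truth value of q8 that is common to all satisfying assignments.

False

Suppose q8 = 1.
Unit clause (q2) forces q2 = 1.
Unit clause (~q1) forces q1 = 0.
Unit clause (~q5) forces q5 = 0.
Now (q5) is unsatisfied and unit — conflict.
So every satisfying assignment has q8 = False.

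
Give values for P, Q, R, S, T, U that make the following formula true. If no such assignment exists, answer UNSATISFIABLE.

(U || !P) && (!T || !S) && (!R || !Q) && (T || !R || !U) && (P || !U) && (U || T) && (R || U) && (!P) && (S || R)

P: false,  Q: false,  R: true,  S: false,  T: true,  U: false

The clause (!P) is unit, so P = false.
The clause (!U) is unit, so U = false.
The clause (T) is unit, so T = true.
The clause (!S) is unit, so S = false.
The clause (R) is unit, so R = true.
The clause (!Q) is unit, so Q = false.
All clauses are satisfied.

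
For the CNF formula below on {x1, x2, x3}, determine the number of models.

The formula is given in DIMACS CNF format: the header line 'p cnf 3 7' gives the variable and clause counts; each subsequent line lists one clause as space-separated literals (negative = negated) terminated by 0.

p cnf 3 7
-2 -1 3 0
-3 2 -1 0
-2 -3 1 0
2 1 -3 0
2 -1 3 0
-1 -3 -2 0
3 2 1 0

There are 2^3 = 8 truth assignments over (x1, x2, x3).
Check each against the 7 clauses (columns in the order x1, x2, x3):
  F F F  ✗ fails (x3 ∨ x2 ∨ x1)
  F F T  ✗ fails (x2 ∨ x1 ∨ ¬x3)
  F T F  ✓ satisfies all
  F T T  ✗ fails (¬x2 ∨ ¬x3 ∨ x1)
  T F F  ✗ fails (x2 ∨ ¬x1 ∨ x3)
  T F T  ✗ fails (¬x3 ∨ x2 ∨ ¬x1)
  T T F  ✗ fails (¬x2 ∨ ¬x1 ∨ x3)
  T T T  ✗ fails (¬x1 ∨ ¬x3 ∨ ¬x2)
1 of the 8 rows is a model.

1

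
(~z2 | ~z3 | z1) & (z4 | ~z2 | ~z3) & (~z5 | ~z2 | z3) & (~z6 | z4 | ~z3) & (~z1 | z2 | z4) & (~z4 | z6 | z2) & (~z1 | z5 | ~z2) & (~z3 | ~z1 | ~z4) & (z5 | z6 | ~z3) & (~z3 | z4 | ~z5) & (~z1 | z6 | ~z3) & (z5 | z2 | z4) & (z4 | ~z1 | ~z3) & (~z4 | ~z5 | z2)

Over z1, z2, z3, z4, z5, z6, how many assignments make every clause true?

9

There are 2^6 = 64 truth assignments over (z1, z2, z3, z4, z5, z6).
Split on z3. With z3 = 1, the clauses containing z3 are satisfied and ~z3 drops from the rest; 1 of the 2^5 = 32 assignments to the other variables satisfy what remains.
With z3 = 0, by the same count on the reduced clause set, 8 assignments work.
(One model: z1=F, z2=F, z3=F, z4=F, z5=T, z6=F.)
Total: 1 + 8 = 9.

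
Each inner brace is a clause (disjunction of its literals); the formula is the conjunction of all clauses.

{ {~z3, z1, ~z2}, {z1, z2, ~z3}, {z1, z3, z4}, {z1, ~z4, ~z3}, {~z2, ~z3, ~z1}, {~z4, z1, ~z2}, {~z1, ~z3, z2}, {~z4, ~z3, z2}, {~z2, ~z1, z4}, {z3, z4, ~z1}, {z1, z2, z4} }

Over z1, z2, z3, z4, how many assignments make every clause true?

3

There are 2^4 = 16 truth assignments over (z1, z2, z3, z4).
Check each against the 11 clauses (columns in the order z1, z2, z3, z4):
  F F F F  ✗ fails (z1 | z3 | z4)
  F F F T  ✓ satisfies all
  F F T F  ✗ fails (z1 | z2 | ~z3)
  F F T T  ✗ fails (z1 | z2 | ~z3)
  F T F F  ✗ fails (z1 | z3 | z4)
  F T F T  ✗ fails (~z4 | z1 | ~z2)
  F T T F  ✗ fails (~z3 | z1 | ~z2)
  F T T T  ✗ fails (~z3 | z1 | ~z2)
  T F F F  ✗ fails (z3 | z4 | ~z1)
  T F F T  ✓ satisfies all
  T F T F  ✗ fails (~z1 | ~z3 | z2)
  T F T T  ✗ fails (~z1 | ~z3 | z2)
  T T F F  ✗ fails (~z2 | ~z1 | z4)
  T T F T  ✓ satisfies all
  T T T F  ✗ fails (~z2 | ~z3 | ~z1)
  T T T T  ✗ fails (~z2 | ~z3 | ~z1)
3 of the 16 rows are models.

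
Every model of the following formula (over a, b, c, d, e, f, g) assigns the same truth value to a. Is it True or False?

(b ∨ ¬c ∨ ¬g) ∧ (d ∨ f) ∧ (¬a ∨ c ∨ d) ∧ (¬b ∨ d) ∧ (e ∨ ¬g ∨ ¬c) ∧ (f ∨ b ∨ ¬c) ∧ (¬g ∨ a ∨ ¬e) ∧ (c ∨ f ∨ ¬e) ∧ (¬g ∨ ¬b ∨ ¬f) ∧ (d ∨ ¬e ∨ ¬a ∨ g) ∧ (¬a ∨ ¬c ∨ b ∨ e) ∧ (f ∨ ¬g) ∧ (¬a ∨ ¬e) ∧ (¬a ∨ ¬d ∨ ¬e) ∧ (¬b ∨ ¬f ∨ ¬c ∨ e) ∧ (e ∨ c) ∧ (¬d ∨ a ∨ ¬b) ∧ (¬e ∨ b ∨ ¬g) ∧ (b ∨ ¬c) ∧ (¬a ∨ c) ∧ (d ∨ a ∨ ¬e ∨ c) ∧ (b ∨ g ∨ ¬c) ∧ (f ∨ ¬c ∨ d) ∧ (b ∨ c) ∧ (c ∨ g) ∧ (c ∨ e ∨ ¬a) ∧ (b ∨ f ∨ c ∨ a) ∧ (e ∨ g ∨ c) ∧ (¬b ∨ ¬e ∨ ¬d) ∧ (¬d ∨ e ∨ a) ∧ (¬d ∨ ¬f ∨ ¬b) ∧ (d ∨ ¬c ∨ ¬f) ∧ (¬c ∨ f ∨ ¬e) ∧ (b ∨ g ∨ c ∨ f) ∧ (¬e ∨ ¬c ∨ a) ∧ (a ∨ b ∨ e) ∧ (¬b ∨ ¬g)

Suppose a = False.
Branch on d: set d = True.
(¬b) alone gives b = False.
(¬c) alone gives c = False.
Now (c) is unsatisfied and unit — conflict.
So d must be the other value — set d = False.
(f) alone gives f = True.
(¬b) alone gives b = False.
(¬c) alone gives c = False.
Now (c) is unsatisfied and unit — conflict.
Neither d = True nor d = False works.
So every satisfying assignment has a = True.

True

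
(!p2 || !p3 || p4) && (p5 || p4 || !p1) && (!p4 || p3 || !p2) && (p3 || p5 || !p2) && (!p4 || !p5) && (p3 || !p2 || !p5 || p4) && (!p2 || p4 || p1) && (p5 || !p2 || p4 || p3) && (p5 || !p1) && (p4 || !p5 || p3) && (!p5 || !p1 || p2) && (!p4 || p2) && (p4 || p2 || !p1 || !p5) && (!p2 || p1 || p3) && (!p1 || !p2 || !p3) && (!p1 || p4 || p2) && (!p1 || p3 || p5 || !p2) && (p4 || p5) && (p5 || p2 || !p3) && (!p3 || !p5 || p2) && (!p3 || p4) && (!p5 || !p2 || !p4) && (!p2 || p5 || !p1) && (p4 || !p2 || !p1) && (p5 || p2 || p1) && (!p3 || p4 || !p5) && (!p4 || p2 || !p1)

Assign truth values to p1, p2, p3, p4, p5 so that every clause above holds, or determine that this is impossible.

Try p4 = true.
The clause (!p5) is unit, so p5 = false.
The clause (!p1) is unit, so p1 = false.
The clause (p2) is unit, so p2 = true.
The clause (p3) is unit, so p3 = true.
Every clause now holds.

p1=false; p2=true; p3=true; p4=true; p5=false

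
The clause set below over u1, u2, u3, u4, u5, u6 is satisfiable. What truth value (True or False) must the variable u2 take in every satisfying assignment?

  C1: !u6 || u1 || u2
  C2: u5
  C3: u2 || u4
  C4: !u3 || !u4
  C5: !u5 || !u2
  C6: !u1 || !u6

False

Suppose u2 = true.
Unit clause (u5) forces u5 = true.
But (!u5) is also a unit clause — contradiction.
So every satisfying assignment has u2 = False.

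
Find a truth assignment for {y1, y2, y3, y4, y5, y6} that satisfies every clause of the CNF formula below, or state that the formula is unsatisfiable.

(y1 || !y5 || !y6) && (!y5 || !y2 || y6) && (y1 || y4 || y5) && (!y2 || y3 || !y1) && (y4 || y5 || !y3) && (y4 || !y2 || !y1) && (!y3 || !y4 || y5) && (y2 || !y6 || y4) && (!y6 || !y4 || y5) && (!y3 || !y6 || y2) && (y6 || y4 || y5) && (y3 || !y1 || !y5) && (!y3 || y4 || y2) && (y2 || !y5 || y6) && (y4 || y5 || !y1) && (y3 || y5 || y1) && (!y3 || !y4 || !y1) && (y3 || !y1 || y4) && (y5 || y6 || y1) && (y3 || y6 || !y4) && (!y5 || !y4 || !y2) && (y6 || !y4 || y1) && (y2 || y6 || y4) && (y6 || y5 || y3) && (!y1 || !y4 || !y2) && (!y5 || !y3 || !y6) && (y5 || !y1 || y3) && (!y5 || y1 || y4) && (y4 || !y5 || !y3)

Suppose y1 = true.
Suppose y2 = false.
Suppose y6 = false.
From the singleton clause (!y5), y5 = false.
From the singleton clause (y4), y4 = true.
From the singleton clause (!y3), y3 = false.
That conflicts with the unit clause (y3).
So y6 must be the other value — set y6 = true.
From the singleton clause (y4), y4 = true.
From the singleton clause (y5), y5 = true.
From the singleton clause (!y3), y3 = false.
That conflicts with the unit clause (y3).
Both values of y6 lead to a conflict.
So y2 must be the other value — set y2 = true.
From the singleton clause (y3), y3 = true.
From the singleton clause (y4), y4 = true.
That conflicts with the unit clause (!y4).
Both values of y2 lead to a conflict.
So y1 must be the other value — set y1 = false.
Suppose y5 = false.
From the singleton clause (y4), y4 = true.
From the singleton clause (!y3), y3 = false.
That conflicts with the unit clause (y3).
So y5 must be the other value — set y5 = true.
From the singleton clause (!y6), y6 = false.
From the singleton clause (!y2), y2 = false.
That conflicts with the unit clause (y2).
Both values of y5 lead to a conflict.
Both values of y1 lead to a conflict.

UNSATISFIABLE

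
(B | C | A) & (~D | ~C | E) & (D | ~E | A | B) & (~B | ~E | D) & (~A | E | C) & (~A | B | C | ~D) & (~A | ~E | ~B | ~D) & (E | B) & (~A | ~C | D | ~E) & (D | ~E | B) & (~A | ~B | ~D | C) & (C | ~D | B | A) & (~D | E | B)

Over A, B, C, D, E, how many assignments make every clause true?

8

There are 2^5 = 32 truth assignments over (A, B, C, D, E).
Split on B. With B = 1, the clauses containing B are satisfied and ~B drops from the rest; 6 of the 2^4 = 16 assignments to the other variables satisfy what remains.
With B = 0, by the same count on the reduced clause set, 2 assignments work.
(One model: A=F, B=F, C=T, D=T, E=T.)
Total: 6 + 2 = 8.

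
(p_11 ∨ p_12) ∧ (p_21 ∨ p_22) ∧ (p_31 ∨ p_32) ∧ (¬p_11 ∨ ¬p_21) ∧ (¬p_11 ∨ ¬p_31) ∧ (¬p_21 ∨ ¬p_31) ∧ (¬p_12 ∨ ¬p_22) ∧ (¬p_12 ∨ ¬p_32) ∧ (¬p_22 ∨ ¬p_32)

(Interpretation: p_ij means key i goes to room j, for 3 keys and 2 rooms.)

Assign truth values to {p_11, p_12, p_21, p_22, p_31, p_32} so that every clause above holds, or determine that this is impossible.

UNSATISFIABLE

Case p_11 = True:
Unit clause (¬p_21) forces p_21 = False.
Unit clause (p_22) forces p_22 = True.
Unit clause (¬p_31) forces p_31 = False.
Unit clause (p_32) forces p_32 = True.
But (¬p_32) is also a unit clause — contradiction.
Backtrack on p_11: now try p_11 = False.
Unit clause (p_12) forces p_12 = True.
Unit clause (¬p_22) forces p_22 = False.
Unit clause (p_21) forces p_21 = True.
Unit clause (¬p_31) forces p_31 = False.
Unit clause (p_32) forces p_32 = True.
But (¬p_32) is also a unit clause — contradiction.
Either choice for p_11 ends in contradiction.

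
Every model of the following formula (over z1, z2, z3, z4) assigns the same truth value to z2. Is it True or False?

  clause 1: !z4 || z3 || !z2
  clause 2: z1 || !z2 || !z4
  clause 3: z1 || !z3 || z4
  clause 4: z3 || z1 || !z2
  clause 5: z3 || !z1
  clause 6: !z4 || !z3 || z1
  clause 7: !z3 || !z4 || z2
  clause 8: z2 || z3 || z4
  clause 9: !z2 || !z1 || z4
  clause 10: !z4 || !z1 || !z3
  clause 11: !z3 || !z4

False

Suppose z2 = true.
Try z4 = false.
From the singleton clause (!z1), z1 = false.
From the singleton clause (!z3), z3 = false.
That conflicts with the unit clause (z3).
That branch fails; take z4 = true instead.
From the singleton clause (z3), z3 = true.
That conflicts with the unit clause (!z3).
Neither z4 = true nor z4 = false works.
So every satisfying assignment has z2 = False.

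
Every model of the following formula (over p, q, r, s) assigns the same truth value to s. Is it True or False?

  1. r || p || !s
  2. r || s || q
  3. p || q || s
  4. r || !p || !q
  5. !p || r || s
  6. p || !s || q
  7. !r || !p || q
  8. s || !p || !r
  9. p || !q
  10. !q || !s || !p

True

Suppose s = false.
Try r = true.
From the singleton clause (!p), p = false.
From the singleton clause (q), q = true.
Now (!q) is unsatisfied and unit — conflict.
Undo r and try r = false.
From the singleton clause (q), q = true.
From the singleton clause (!p), p = false.
Now (p) is unsatisfied and unit — conflict.
Both values of r lead to a conflict.
So every satisfying assignment has s = True.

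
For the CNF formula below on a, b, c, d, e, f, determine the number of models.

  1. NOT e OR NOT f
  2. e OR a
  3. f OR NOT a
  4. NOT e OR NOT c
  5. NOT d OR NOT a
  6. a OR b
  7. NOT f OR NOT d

6

There are 2^6 = 64 truth assignments over (a, b, c, d, e, f).
Split on e. With e = true, the clauses containing e are satisfied and NOT e drops from the rest; 2 of the 2^5 = 32 assignments to the other variables satisfy what remains.
With e = false, by the same count on the reduced clause set, 4 assignments work.
Total: 2 + 4 = 6.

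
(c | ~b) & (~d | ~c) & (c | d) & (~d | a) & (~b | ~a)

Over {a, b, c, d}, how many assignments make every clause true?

There are 2^4 = 16 truth assignments over (a, b, c, d).
Split on b. With b = 1, the clauses containing b are satisfied and ~b drops from the rest; 1 of the 2^3 = 8 assignments to the other variables satisfy what remains.
With b = 0, by the same count on the reduced clause set, 3 assignments work.
(One model: a=F, b=F, c=T, d=F.)
Total: 1 + 3 = 4.

4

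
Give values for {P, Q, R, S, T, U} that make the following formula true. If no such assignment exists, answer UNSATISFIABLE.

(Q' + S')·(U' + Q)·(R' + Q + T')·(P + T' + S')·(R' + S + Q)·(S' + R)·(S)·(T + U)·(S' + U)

Unit clause (S) forces S = 1.
Unit clause (Q') forces Q = 0.
Unit clause (U') forces U = 0.
That conflicts with the unit clause (U).

UNSATISFIABLE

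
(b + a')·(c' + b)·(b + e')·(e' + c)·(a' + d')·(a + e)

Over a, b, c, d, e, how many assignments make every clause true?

There are 2^5 = 32 truth assignments over (a, b, c, d, e).
Split on a. With a = 1, the clauses containing a are satisfied and a' drops from the rest; 3 of the 2^4 = 16 assignments to the other variables satisfy what remains.
With a = 0, by the same count on the reduced clause set, 2 assignments work.
Total: 3 + 2 = 5.

5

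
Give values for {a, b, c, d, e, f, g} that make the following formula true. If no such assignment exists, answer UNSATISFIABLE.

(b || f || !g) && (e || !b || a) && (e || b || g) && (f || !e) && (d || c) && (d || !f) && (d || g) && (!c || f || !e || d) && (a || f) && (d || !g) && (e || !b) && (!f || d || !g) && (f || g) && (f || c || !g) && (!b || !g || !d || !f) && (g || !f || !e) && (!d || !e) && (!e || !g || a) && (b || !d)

UNSATISFIABLE

Case f = true:
(d) alone gives d = true.
(!e) alone gives e = false.
(!b) alone gives b = false.
That conflicts with the unit clause (b).
So f must be the other value — set f = false.
(!e) alone gives e = false.
(a) alone gives a = true.
(!b) alone gives b = false.
(!g) alone gives g = false.
That conflicts with the unit clause (g).
Both values of f lead to a conflict.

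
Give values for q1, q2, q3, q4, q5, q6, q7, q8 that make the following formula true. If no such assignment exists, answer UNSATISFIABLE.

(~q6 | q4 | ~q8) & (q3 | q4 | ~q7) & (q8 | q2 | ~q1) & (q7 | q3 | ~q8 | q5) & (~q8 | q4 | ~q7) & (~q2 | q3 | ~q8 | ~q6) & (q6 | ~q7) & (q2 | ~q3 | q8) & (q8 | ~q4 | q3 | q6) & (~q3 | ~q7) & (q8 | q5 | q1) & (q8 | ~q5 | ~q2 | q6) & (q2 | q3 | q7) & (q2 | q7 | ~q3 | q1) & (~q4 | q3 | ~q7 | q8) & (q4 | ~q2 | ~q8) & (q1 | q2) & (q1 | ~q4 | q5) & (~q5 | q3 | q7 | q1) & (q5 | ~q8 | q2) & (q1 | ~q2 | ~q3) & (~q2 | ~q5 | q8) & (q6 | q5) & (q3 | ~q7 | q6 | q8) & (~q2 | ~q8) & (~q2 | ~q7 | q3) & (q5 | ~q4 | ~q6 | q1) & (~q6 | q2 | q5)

q1=1; q2=0; q3=0; q4=1; q5=1; q6=1; q7=1; q8=1

Branch on q6: set q6 = 1.
Branch on q4: set q4 = 1.
Branch on q3: set q3 = 0.
Branch on q2: set q2 = 0.
(q7) alone gives q7 = 1.
(q8) alone gives q8 = 1.
(q1) alone gives q1 = 1.
(q5) alone gives q5 = 1.
This assignment satisfies each clause.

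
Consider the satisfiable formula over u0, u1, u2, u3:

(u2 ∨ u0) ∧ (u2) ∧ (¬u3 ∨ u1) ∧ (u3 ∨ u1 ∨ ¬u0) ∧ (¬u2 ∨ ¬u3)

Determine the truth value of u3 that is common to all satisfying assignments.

False

Suppose u3 = True.
Unit clause (u2) forces u2 = True.
Now (¬u2) is unsatisfied and unit — conflict.
So every satisfying assignment has u3 = False.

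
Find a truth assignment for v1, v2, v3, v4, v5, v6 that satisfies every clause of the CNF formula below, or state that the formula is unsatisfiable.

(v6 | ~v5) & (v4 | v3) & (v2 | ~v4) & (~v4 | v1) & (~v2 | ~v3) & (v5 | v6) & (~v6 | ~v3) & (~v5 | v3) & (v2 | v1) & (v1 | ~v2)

Try v6 = 1.
From the singleton clause (~v3), v3 = 0.
From the singleton clause (v4), v4 = 1.
From the singleton clause (v2), v2 = 1.
From the singleton clause (v1), v1 = 1.
From the singleton clause (~v5), v5 = 0.
Every clause now holds.

v1: 1,  v2: 1,  v3: 0,  v4: 1,  v5: 0,  v6: 1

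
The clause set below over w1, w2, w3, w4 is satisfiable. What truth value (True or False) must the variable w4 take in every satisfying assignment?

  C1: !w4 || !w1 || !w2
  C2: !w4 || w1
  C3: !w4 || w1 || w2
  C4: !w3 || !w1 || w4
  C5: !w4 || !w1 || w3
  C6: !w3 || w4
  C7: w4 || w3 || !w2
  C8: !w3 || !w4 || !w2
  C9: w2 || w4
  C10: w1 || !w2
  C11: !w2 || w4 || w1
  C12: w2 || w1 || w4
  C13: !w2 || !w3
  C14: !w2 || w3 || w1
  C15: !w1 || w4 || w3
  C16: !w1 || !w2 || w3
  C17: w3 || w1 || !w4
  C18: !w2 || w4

Suppose w4 = false.
From the singleton clause (!w3), w3 = false.
From the singleton clause (!w2), w2 = false.
That conflicts with the unit clause (w2).
So every satisfying assignment has w4 = True.

True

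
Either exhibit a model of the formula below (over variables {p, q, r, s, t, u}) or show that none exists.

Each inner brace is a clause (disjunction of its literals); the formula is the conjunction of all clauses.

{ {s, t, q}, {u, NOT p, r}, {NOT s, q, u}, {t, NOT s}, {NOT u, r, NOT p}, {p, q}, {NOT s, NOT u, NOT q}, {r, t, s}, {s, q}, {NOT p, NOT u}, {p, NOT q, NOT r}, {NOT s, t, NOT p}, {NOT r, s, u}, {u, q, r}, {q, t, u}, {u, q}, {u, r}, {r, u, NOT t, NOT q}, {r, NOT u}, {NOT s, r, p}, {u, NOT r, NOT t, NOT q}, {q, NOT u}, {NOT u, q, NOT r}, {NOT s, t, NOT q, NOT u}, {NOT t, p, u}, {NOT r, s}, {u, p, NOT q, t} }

Suppose t = true.
Suppose p = true.
From the singleton clause (NOT u), u = false.
From the singleton clause (r), r = true.
From the singleton clause (s), s = true.
From the singleton clause (q), q = true.
Now (NOT q) is unsatisfied and unit — conflict.
Undo p and try p = false.
From the singleton clause (q), q = true.
From the singleton clause (NOT r), r = false.
From the singleton clause (u), u = true.
Now (NOT u) is unsatisfied and unit — conflict.
Both values of p lead to a conflict.
Undo t and try t = false.
From the singleton clause (NOT s), s = false.
From the singleton clause (q), q = true.
From the singleton clause (r), r = true.
Now (NOT r) is unsatisfied and unit — conflict.
Both values of t lead to a conflict.

UNSATISFIABLE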